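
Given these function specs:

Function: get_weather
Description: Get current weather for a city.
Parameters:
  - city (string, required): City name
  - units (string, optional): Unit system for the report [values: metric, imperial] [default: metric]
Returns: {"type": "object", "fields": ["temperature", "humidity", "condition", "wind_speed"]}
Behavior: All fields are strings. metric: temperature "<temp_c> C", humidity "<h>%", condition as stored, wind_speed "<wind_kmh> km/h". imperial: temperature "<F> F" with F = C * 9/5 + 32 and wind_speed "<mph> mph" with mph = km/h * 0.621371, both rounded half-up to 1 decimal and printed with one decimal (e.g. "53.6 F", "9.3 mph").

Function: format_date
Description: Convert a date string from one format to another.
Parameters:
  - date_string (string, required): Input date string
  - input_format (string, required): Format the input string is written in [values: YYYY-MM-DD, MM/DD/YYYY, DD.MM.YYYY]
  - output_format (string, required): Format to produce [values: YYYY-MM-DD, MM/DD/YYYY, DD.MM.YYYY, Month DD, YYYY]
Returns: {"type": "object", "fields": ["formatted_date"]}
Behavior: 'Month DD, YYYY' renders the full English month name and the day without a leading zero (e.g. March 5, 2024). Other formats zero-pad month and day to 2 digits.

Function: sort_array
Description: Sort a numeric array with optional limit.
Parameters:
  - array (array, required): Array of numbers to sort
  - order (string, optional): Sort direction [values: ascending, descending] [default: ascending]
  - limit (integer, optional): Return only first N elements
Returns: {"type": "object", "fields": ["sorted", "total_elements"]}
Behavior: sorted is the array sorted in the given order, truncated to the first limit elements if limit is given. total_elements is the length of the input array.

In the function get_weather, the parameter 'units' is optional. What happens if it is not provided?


The get_weather spec declares:
  - units (string, optional): Unit system for the report [values: metric, imperial] [default: metric]
It defaults to metric


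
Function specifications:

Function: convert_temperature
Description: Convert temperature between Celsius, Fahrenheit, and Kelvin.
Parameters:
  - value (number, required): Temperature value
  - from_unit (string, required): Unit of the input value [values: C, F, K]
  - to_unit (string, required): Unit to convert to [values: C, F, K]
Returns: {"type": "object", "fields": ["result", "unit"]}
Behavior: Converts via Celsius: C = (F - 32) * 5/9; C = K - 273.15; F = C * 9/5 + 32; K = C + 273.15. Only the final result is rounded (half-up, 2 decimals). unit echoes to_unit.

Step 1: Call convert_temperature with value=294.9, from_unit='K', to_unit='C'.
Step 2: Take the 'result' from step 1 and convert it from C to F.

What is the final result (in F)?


Step 1: convert_temperature(value=294.9, from_unit=K, to_unit=C)
  To C: 294.9 - 273.15 = 21.75
  Target is C: 21.75
  Round to 2 decimals: 21.75
  -> result = 21.75 C
Step 2: convert_temperature(value=21.75, from_unit=C, to_unit=F)
  Input already in C: 21.75
  To F: 21.75 * 9/5 + 32 = 71.15
  Round to 2 decimals: 71.15
  -> result = 71.15 F
71.15 F


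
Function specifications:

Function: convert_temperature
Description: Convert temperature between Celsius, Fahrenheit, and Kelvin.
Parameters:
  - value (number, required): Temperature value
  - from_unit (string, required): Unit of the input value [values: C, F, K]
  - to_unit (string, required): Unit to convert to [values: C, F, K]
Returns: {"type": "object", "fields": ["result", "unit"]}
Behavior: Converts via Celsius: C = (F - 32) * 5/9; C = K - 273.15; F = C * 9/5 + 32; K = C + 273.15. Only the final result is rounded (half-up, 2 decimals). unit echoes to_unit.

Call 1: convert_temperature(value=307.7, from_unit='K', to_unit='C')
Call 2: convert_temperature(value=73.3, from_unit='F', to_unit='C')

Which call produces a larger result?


Call 1:
  To C: 307.7 - 273.15 = 34.55
  Target is C: 34.55
  Round to 2 decimals: 34.55
  -> 34.55 C
Call 2:
  To C: (73.3 - 32) * 5/9 = 22.944444
  Target is C: 22.944444
  Round to 2 decimals: 22.94
  -> 22.94 C
Call 1 (34.55 C)


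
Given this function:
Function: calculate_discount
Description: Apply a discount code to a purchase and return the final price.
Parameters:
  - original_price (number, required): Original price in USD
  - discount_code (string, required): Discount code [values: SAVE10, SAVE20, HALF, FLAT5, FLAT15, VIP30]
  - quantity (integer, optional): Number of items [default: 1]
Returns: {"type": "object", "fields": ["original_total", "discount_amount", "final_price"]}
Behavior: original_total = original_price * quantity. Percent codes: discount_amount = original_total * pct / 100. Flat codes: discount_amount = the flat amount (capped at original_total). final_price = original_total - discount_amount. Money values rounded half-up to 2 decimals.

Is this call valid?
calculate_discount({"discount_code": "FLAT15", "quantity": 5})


Checking required parameters...
Missing required parameter: original_price
Invalid - missing required parameter 'original_price'


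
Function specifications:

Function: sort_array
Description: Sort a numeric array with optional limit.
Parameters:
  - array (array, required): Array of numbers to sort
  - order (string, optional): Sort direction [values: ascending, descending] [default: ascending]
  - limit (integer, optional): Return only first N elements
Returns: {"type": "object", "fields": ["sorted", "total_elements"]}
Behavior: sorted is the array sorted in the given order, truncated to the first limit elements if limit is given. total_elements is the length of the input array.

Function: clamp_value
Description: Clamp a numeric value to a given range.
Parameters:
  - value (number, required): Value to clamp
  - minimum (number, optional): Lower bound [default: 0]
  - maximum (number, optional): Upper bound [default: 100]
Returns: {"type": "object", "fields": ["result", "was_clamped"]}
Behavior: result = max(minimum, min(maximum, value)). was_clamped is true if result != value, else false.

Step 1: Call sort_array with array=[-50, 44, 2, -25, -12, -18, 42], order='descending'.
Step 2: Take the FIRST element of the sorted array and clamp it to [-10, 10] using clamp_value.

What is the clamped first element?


Step 1: sort_array(order=descending)
  sorted: [44, 42, 2, -12, -18, -25, -50]
  -> first element = 44
Step 2: clamp_value(value=44, minimum=-10, maximum=10)
  result = max(-10, min(10, 44)) = max(-10, 10) = 10
  was_clamped = (10 != 44) = true
  -> result = 10
10


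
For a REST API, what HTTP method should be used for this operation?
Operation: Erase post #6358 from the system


GET = read, POST = create, PUT = update/replace, DELETE = remove
This operation is a removal.
DELETE


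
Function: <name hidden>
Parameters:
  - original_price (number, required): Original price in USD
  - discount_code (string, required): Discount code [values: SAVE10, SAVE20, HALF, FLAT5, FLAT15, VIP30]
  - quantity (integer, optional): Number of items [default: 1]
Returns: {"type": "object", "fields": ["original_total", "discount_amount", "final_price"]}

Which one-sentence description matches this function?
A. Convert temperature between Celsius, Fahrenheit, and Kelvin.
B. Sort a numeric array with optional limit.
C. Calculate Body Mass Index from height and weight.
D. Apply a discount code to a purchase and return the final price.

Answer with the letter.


Parameters original_price, discount_code, quantity and return ["original_total", "discount_amount", "final_price"] fit: Apply a discount code to a purchase and return the final price.
D


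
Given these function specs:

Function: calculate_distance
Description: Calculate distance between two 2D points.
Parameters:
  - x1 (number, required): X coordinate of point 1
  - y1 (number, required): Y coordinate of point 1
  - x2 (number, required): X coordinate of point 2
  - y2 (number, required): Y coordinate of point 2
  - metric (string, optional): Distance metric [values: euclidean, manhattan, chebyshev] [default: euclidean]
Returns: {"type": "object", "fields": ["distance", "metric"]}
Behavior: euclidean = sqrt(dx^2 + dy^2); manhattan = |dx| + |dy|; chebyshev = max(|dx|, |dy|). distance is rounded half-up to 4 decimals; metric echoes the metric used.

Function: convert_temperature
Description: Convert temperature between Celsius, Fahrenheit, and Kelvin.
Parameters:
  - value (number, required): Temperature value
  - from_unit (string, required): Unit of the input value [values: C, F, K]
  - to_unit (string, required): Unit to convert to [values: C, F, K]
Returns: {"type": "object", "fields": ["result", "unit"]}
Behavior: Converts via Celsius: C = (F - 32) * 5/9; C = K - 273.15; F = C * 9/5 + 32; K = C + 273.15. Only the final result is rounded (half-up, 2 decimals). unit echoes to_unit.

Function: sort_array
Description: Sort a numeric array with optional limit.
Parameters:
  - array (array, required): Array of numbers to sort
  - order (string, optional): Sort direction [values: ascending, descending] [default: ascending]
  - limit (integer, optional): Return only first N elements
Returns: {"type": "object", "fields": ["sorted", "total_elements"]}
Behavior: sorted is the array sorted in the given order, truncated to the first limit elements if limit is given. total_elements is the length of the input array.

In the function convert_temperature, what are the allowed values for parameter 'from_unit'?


The convert_temperature spec declares:
  - from_unit (string, required): Unit of the input value [values: C, F, K]
Allowed values:
C, F, K


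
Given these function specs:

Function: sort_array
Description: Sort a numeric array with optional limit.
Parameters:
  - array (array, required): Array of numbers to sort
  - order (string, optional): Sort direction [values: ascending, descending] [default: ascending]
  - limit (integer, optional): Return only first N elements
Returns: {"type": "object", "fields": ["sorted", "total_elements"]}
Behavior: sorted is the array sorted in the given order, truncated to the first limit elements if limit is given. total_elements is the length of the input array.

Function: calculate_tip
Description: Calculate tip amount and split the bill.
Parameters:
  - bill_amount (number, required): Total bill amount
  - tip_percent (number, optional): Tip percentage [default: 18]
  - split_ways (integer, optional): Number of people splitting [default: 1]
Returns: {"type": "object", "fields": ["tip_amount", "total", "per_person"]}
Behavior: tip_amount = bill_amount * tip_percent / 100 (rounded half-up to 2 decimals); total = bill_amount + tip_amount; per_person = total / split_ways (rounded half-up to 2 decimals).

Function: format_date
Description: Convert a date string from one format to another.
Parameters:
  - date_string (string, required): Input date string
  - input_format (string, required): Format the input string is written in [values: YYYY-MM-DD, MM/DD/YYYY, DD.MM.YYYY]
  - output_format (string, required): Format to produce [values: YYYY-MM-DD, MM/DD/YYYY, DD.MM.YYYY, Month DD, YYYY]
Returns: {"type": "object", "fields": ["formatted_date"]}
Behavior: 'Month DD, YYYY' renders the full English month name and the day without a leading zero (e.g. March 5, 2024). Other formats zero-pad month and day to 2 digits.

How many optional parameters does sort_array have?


Parameters of sort_array: array (required), order (optional), limit (optional)
Optional count:
2


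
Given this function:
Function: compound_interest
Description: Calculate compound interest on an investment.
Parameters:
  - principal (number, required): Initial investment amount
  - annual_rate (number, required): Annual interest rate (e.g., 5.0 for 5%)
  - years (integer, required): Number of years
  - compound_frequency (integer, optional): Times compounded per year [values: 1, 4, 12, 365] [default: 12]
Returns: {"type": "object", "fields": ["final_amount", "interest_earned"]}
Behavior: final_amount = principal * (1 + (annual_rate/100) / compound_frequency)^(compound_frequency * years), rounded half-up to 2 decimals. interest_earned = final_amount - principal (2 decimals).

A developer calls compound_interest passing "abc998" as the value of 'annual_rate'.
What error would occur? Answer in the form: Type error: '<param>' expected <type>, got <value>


Spec: 'annual_rate' is declared as number; "abc998" is a string.
Type error: 'annual_rate' expected number, got "abc998"


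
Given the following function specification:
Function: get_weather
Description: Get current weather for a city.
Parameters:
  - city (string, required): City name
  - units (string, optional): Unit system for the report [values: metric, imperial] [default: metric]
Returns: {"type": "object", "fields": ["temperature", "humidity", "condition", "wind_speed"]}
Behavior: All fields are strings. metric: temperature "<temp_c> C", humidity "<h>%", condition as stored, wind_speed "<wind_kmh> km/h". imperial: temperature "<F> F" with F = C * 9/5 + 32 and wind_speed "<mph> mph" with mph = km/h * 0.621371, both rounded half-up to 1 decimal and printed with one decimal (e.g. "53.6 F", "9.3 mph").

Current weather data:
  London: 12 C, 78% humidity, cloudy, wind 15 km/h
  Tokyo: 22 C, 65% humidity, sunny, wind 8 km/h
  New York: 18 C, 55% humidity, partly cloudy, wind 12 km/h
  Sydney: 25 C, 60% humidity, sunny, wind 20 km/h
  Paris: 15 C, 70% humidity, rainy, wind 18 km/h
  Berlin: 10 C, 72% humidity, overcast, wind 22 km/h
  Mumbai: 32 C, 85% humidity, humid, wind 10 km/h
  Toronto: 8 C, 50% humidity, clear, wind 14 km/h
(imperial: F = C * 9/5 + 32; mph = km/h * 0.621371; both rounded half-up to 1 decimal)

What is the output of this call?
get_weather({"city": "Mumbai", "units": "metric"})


Mumbai record: 32 C, 85%, humid, 10 km/h
metric: report values as stored ('<temp_c> C', '<humidity>%', '<wind_kmh> km/h')
Output:
{"temperature": "32 C", "humidity": "85%", "condition": "humid", "wind_speed": "10 km/h"}


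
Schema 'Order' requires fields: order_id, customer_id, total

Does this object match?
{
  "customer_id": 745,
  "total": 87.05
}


Checking required fields...
Missing: order_id
Invalid - missing required field 'order_id'


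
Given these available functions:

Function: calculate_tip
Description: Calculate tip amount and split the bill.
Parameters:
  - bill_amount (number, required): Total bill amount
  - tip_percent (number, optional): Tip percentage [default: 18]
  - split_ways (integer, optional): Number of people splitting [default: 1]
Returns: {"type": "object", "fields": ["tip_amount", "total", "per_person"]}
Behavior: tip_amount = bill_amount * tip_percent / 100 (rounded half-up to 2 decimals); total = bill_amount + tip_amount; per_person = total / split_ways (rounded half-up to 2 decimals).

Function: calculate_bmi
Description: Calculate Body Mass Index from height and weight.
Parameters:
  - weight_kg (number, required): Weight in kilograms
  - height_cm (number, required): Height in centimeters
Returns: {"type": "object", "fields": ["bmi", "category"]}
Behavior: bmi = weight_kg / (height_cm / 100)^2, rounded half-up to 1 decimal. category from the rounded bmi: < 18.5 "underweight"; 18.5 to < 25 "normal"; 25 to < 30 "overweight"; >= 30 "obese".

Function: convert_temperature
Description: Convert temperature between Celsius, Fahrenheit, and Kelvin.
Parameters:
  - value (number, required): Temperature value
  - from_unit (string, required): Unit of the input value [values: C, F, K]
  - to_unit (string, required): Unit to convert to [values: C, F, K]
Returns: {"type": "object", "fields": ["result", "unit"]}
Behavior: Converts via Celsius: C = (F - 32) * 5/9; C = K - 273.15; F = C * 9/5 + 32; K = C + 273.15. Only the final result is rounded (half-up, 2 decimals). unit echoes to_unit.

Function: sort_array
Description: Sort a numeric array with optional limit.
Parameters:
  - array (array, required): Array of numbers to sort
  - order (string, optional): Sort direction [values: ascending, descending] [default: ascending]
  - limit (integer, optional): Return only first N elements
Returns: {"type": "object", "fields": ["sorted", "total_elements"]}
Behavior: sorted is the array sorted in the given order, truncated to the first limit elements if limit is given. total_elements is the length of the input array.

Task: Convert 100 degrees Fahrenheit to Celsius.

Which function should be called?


The task needs a function whose description is: Convert temperature between Celsius, Fahrenheit, and Kelvin.
convert_temperature


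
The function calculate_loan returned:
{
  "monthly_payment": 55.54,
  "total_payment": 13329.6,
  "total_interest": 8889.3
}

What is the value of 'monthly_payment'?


55.54


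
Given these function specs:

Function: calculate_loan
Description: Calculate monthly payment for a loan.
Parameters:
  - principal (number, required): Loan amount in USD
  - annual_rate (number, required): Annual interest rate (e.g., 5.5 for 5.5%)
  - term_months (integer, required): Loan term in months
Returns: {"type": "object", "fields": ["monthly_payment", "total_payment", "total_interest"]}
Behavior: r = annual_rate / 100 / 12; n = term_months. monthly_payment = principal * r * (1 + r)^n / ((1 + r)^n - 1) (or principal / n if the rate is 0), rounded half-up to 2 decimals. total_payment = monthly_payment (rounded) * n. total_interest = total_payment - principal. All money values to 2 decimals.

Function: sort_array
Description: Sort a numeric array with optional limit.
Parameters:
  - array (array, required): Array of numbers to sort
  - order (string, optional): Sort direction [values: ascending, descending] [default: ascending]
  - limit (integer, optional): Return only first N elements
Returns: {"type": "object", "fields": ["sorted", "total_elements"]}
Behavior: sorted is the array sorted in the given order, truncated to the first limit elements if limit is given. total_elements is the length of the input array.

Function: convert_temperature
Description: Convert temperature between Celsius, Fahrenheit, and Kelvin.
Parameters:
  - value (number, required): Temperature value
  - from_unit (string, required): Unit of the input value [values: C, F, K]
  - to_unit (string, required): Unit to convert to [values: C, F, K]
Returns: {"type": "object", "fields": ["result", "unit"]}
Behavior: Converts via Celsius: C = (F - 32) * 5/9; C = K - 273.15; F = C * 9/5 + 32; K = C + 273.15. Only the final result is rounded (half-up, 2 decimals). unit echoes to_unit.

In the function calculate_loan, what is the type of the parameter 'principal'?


The calculate_loan spec declares:
  - principal (number, required): Loan amount in USD
Type:
number


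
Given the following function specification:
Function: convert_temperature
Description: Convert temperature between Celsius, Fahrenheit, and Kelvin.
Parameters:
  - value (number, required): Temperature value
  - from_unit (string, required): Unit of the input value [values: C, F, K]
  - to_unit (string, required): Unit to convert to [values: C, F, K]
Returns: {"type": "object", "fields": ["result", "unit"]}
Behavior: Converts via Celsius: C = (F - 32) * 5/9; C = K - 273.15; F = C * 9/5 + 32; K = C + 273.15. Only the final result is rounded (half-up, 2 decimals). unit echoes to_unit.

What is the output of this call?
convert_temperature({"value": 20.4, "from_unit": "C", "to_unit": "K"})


Input already in C: 20.4
To K: 20.4 + 273.15 = 293.55
Round to 2 decimals: 293.55
Output:
{"result": 293.55, "unit": "K"}


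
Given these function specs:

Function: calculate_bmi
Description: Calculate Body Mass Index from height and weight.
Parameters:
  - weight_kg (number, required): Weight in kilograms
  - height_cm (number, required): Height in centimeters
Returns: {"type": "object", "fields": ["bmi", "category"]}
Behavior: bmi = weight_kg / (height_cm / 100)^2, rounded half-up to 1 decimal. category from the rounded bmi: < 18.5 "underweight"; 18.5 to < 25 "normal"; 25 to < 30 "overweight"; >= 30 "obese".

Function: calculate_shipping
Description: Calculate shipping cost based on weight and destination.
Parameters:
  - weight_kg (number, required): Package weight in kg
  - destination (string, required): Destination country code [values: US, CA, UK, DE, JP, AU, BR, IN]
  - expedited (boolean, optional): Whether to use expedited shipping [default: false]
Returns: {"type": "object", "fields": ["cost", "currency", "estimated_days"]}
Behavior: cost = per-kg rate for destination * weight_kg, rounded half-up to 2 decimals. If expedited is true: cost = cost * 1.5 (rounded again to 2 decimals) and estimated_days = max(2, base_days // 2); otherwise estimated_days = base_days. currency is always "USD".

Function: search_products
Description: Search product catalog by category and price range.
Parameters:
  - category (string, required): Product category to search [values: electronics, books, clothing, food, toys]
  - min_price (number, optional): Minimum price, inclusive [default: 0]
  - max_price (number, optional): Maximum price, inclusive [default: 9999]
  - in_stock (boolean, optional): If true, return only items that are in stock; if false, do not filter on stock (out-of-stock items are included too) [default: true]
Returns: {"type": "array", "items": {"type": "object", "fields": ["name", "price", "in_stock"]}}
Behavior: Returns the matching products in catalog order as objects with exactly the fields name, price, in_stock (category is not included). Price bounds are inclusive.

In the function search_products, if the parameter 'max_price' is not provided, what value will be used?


The search_products spec declares:
  - max_price (number, optional): Maximum price, inclusive [default: 9999]
Default:
9999


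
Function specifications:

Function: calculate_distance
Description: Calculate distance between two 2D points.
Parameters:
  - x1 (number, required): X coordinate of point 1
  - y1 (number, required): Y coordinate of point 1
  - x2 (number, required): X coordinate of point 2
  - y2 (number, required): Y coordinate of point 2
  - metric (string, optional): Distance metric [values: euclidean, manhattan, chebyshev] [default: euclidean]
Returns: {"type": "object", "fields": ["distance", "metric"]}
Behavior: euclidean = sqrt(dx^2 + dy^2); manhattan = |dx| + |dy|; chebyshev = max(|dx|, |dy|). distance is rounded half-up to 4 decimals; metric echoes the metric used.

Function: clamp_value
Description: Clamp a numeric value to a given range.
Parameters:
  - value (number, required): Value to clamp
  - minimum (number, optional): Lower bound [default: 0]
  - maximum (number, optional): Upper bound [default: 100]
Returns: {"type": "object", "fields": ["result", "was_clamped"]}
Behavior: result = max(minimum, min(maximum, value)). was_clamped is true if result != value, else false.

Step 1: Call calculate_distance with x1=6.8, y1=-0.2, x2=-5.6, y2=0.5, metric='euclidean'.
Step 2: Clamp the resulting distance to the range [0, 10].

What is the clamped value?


Step 1: calculate_distance (euclidean)
  |dx| = |-5.6 - 6.8| = 12.4; |dy| = |0.5 - -0.2| = 0.7
  euclidean: sqrt(12.4^2 + 0.7^2) = sqrt(154.25) = 12.419742
  Round to 4 decimals: 12.4197
  -> distance = 12.4197
Step 2: clamp_value(value=12.4197, minimum=0, maximum=10)
  result = max(0, min(10, 12.4197)) = max(0, 10) = 10
  was_clamped = (10 != 12.4197) = true
  -> result = 10
10


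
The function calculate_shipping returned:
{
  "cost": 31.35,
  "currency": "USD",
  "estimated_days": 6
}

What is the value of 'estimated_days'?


6


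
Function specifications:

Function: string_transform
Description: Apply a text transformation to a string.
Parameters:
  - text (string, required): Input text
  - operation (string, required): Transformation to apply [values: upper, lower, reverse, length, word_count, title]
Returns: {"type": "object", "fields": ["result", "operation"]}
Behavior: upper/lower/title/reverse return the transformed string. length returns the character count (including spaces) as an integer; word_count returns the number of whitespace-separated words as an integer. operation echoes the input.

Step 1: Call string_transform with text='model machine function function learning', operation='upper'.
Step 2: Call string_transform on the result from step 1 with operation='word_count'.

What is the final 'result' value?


Step 1: string_transform(text='model machine function function learning', operation='upper')
  -> result = 'MODEL MACHINE FUNCTION FUNCTION LEARNING'
Step 2: string_transform(text='MODEL MACHINE FUNCTION FUNCTION LEARNING', operation='word_count')
  words: MODEL, MACHINE, FUNCTION, FUNCTION, LEARNING -> 5
  -> result = 5
5


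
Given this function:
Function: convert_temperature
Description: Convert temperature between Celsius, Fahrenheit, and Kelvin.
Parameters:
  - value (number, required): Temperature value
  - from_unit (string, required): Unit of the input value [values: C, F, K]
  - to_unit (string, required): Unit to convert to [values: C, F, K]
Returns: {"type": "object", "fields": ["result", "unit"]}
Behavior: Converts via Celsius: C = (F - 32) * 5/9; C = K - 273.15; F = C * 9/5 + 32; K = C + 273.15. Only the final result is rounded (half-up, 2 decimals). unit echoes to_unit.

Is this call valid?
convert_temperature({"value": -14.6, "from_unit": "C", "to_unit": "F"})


Checking all required parameters present and types match... All valid.
Valid


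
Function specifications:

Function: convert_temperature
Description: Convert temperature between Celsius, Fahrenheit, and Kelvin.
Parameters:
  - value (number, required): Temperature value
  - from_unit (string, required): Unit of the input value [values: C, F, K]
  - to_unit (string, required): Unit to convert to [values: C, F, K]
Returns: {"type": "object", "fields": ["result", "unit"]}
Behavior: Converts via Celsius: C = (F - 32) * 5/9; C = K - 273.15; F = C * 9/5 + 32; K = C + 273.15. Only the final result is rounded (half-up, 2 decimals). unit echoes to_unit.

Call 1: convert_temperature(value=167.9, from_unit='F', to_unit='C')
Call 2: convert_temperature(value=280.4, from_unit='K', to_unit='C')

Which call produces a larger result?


Call 1:
  To C: (167.9 - 32) * 5/9 = 75.5
  Target is C: 75.5
  Round to 2 decimals: 75.5
  -> 75.5 C
Call 2:
  To C: 280.4 - 273.15 = 7.25
  Target is C: 7.25
  Round to 2 decimals: 7.25
  -> 7.25 C
Call 1 (75.5 C)


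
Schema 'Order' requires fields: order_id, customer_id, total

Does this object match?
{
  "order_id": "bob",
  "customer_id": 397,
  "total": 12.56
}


Checking required fields... All present.
Valid - all required fields present


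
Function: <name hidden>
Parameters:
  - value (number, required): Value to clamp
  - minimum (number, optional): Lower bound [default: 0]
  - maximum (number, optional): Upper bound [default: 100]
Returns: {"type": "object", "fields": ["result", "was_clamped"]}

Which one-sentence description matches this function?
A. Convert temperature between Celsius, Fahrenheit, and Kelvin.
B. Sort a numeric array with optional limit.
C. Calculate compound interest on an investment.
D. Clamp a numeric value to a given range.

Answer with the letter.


Parameters value, minimum, maximum and return ["result", "was_clamped"] fit: Clamp a numeric value to a given range.
D


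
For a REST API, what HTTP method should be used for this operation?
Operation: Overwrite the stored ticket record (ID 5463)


GET = read, POST = create, PUT = update/replace, DELETE = remove
This operation is an update/replace.
PUT


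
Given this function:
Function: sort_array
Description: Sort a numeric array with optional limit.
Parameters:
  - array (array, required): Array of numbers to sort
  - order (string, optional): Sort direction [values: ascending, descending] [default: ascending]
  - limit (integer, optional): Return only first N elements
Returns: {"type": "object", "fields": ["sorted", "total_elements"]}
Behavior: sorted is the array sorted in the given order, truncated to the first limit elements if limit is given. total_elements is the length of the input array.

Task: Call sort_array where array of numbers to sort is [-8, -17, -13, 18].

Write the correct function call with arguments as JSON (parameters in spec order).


Mapping each described value to its parameter name:
  'Array of numbers to sort' -> array = [-8, -17, -13, 18]
sort_array({"array": [-8, -17, -13, 18]})


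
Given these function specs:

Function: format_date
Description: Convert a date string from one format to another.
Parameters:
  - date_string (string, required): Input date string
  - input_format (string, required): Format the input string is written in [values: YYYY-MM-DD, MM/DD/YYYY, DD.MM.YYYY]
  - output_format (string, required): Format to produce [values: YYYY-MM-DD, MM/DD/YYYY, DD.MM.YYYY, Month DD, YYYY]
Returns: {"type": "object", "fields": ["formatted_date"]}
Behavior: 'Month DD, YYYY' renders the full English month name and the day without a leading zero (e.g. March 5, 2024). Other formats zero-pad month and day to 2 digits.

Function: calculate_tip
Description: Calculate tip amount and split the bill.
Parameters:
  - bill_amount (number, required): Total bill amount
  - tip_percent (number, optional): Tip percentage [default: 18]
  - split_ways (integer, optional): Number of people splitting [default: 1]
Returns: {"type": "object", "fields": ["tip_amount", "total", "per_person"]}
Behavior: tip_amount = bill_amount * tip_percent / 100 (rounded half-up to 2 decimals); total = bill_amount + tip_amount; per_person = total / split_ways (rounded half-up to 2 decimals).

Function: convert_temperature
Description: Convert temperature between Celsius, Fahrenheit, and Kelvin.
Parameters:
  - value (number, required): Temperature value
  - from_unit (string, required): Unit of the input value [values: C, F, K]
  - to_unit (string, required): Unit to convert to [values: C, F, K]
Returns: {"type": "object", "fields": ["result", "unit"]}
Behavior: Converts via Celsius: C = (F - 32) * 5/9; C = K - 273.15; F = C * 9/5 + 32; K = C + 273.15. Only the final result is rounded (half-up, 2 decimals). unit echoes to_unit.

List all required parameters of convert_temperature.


Parameters of convert_temperature and their required/optional flag:
  value: required
  from_unit: required
  to_unit: required
from_unit, to_unit, value


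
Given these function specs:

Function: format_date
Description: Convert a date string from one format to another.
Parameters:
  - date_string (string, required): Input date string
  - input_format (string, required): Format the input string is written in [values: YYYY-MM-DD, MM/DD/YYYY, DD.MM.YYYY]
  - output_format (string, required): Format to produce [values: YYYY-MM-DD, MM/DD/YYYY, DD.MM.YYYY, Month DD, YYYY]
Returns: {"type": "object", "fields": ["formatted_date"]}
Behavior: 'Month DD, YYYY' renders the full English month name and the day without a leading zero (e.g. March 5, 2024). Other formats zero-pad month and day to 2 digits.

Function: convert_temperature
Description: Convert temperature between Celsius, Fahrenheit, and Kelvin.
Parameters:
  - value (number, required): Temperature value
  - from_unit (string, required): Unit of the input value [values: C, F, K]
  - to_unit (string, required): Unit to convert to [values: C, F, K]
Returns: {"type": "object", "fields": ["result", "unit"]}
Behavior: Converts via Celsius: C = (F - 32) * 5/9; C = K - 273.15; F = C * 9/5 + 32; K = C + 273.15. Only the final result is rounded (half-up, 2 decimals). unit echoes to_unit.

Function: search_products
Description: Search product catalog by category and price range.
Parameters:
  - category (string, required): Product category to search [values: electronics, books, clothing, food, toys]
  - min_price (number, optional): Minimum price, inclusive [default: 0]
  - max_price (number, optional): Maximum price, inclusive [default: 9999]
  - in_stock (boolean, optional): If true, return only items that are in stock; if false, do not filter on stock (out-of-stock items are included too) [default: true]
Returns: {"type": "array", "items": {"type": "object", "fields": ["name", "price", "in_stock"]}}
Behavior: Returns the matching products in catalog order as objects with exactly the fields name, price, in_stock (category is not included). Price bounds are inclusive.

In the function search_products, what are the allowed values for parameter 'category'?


The search_products spec declares:
  - category (string, required): Product category to search [values: electronics, books, clothing, food, toys]
Allowed values:
electronics, books, clothing, food, toys


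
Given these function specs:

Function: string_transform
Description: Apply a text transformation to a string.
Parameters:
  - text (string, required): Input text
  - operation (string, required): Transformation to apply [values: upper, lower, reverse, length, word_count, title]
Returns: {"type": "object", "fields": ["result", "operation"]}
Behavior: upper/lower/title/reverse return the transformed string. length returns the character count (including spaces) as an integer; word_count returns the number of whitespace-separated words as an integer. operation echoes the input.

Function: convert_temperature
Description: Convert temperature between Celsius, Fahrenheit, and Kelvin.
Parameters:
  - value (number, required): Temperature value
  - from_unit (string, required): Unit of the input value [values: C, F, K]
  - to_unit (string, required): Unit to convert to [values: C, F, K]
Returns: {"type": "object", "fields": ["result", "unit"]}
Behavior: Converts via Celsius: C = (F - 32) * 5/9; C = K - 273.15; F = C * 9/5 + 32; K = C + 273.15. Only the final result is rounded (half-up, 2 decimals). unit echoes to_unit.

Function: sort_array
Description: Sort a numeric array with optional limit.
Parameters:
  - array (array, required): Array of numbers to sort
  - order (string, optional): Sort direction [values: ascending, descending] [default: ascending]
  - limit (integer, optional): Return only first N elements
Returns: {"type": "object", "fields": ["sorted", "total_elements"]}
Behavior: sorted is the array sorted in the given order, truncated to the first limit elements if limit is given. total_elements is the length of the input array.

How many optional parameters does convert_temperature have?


Parameters of convert_temperature: value (required), from_unit (required), to_unit (required)
Optional count:
0


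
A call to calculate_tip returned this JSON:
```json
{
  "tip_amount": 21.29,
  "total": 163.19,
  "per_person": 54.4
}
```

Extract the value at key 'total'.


163.19


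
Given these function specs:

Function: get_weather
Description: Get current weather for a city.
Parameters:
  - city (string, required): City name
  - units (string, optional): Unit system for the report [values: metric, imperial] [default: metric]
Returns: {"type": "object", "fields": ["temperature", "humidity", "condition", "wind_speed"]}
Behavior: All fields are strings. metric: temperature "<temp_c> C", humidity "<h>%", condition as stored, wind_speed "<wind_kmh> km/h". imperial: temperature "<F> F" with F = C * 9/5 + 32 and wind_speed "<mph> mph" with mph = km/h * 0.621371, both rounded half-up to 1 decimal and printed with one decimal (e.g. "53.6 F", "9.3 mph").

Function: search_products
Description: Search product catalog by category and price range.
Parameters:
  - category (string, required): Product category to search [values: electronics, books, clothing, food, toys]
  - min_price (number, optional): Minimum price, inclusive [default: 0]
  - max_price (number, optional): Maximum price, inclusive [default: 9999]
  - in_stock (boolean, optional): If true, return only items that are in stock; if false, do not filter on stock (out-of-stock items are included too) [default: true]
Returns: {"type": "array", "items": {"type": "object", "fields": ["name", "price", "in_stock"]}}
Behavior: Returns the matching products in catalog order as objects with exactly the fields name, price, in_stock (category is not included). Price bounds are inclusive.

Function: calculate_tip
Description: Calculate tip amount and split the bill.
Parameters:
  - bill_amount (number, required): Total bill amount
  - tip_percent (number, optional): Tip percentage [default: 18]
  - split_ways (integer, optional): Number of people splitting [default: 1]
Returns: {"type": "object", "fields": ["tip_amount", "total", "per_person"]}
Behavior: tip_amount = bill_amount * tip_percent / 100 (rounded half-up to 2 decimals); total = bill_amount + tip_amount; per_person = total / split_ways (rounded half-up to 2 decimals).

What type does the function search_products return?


The search_products spec declares Returns: {"type": "array", "items": {"type": "object", "fields": ["name", "price", "in_stock"]}}
Type:
array


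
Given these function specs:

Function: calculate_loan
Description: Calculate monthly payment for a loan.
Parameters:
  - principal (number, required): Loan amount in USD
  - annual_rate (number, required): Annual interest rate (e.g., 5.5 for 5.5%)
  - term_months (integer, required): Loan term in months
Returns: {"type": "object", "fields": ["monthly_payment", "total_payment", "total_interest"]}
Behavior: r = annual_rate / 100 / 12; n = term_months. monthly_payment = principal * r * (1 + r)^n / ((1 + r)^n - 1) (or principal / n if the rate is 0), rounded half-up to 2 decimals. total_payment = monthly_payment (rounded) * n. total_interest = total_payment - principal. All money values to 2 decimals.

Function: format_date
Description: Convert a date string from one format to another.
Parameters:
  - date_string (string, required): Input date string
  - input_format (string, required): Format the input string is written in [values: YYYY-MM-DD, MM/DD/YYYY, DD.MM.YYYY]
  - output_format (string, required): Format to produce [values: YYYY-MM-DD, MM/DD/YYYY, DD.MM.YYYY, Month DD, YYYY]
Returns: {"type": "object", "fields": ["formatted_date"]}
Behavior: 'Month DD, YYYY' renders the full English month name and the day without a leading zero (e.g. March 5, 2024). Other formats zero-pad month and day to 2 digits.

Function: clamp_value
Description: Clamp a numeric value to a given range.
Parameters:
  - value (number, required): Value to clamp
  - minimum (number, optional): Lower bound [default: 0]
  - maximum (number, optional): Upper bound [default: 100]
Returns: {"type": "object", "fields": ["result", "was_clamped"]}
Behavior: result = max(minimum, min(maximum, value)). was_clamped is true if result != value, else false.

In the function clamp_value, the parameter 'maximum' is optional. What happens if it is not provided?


The clamp_value spec declares:
  - maximum (number, optional): Upper bound [default: 100]
It defaults to 100


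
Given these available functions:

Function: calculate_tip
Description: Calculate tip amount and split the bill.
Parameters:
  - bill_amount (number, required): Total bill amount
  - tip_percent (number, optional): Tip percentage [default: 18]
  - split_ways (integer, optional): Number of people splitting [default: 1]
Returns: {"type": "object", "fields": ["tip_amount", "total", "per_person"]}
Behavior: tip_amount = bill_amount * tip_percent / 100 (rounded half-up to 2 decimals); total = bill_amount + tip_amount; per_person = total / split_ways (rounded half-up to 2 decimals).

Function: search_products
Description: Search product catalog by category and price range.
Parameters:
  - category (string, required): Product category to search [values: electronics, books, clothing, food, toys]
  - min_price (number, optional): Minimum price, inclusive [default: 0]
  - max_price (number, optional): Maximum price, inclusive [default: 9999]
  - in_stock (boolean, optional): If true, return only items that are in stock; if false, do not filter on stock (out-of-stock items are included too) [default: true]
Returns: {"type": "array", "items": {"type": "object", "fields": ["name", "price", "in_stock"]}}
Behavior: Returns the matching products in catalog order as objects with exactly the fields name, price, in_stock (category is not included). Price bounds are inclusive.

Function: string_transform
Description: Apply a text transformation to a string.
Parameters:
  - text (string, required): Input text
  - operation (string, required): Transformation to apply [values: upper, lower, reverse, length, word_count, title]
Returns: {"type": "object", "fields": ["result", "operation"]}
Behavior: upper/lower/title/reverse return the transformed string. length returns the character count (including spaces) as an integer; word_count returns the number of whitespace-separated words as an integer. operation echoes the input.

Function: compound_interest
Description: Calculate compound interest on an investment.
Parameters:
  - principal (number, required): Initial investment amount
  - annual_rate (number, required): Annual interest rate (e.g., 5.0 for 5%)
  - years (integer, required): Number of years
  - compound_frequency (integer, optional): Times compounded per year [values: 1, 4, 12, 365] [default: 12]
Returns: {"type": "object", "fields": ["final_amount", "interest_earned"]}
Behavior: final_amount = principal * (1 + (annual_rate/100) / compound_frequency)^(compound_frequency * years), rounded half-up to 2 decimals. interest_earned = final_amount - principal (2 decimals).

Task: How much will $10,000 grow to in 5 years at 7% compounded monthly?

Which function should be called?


The task needs a function whose description is: Calculate compound interest on an investment.
compound_interest
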